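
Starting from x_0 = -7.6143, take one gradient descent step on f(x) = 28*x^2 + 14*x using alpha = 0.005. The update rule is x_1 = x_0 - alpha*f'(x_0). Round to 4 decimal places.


We compute the gradient at x_0 and apply the update.
f'(x) = 56*x + 14
f'(-7.6143) = 56*-7.6143 + 14 = -412.4008
x_1 = -7.6143 - 0.005*-412.4008 = -5.5523


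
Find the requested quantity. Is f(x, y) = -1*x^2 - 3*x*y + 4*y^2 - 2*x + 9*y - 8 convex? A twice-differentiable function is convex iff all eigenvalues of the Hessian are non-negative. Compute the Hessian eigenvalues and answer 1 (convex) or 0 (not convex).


The Hessian of f(x,y) = -1*x^2 - 3*x*y + 4*y^2 - 2*x + 9*y - 8 is:
H = [[-2, -3], [-3, 8]]
Trace = -2 + 8 = 6
Determinant = -2*8 - (-3)^2 = -25
Discriminant = (6)^2 - 4*-25 = 136.0
Eigenvalues: lambda_1 = -2.831, lambda_2 = 8.831
The function is not convex.

0


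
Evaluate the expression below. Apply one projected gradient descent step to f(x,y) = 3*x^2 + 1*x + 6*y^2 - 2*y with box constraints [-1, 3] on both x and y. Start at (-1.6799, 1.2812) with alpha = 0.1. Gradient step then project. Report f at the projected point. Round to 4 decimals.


Step 1: Compute gradient at (-1.6799, 1.2812).
grad_x = 2*3*-1.6799 + 1 = -9.0794
grad_y = 2*6*1.2812 - 2 = 13.3744
Step 2: Gradient step.
x_raw = -1.6799 - 0.1*-9.0794 = -0.772
y_raw = 1.2812 - 0.1*13.3744 = -0.0562
Step 3: Project onto [-1, 3].
x_proj = clip(-0.772) = -0.772
y_proj = clip(-0.0562) = -0.0562
Step 4: Evaluate f.
f(-0.772, -0.0562) = 1.1473


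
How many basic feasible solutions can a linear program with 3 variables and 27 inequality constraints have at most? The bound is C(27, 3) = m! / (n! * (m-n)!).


Each vertex corresponds to some choice of n active constraints out of m, so the number of vertices is at most C(m, n) = m! / (n!(m-n)!).
m = 27, n = 3
Numerator: 27 * 26 * 25
Denominator: 3! = 6
C(27, 3) = 2925


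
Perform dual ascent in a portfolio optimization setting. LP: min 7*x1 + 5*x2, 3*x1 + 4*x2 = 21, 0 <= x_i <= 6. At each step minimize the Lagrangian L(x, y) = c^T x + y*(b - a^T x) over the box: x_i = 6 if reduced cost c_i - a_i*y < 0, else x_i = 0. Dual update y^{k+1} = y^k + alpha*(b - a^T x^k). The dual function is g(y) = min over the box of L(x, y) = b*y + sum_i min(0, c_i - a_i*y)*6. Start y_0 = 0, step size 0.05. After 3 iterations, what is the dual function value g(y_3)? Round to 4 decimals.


Dual ascent for LP: min 7*x1 + 5*x2, 3*x1 + 4*x2 = 21, 0 <= x_i <= 6
Step 1: y^k = 0.0, reduced costs: (7.0, 5.0)
  x^k = (0.0, 0.0), subgradient = b - a^T x = 21.0
  y^{k+1} = 0.0 + 0.05*21.0 = 1.05
Step 2: y^k = 1.05, reduced costs: (3.85, 0.8)
  x^k = (0.0, 0.0), subgradient = b - a^T x = 21.0
  y^{k+1} = 1.05 + 0.05*21.0 = 2.1
Step 3: y^k = 2.1, reduced costs: (0.7, -3.4)
  x^k = (0.0, 6.0), subgradient = b - a^T x = -3.0
  y^{k+1} = 2.1 + 0.05*-3.0 = 1.95
Dual objective at y_3 = 1.95: reduced costs (1.15, -2.8), box minimizer x = (0.0, 6.0)
g(y_3) = b*y + (c1 - a1*y)*x1 + (c2 - a2*y)*x2 = 21*1.95 + 1.15*0.0 + (-2.8)*6.0 = 40.95 + 0.0 - 16.8 = 24.15


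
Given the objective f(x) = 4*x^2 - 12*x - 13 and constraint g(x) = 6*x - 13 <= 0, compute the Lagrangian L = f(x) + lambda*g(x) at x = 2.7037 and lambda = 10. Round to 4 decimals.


Step 1: Evaluate f(x).
f(2.7037) = 4*2.7037^2 - 12*2.7037 - 13 = -16.2044
Step 2: Evaluate g(x).
g(2.7037) = 6*2.7037 - 13 = 3.2222
Step 3: Compute Lagrangian.
L = -16.2044 + 10*3.2222 = 16.0176


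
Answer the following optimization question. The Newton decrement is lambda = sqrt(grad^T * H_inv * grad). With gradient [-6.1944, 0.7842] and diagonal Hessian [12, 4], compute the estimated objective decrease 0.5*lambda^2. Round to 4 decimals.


Step 1: H is diagonal, so H^(-1) * g = [-0.5162, 0.1961].
Step 2: g^T H^(-1) g = sum_i g_i^2 / H_ii
  = (-6.1944)^2/12 + (0.7842)^2/4
  = 3.1975 + 0.1537 = 3.3513
Step 3: Objective decrease = 0.5 * g^T H^(-1) g = 1.6756


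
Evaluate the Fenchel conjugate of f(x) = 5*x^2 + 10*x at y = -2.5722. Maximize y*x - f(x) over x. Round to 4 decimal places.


f*(y) = sup_x {y*x - a*x^2 - b*x} = sup_x {(y-b)*x - a*x^2}
FOC: (y - b) - 2a*x = 0 => x* = (y - b)/(2a)
x* = (-2.5722 - 10)/(2*5) = -1.2572
f*(-2.5722) = (y-b)^2/(4a) = (-2.5722 - 10)^2/(4*5)
= 158.0602/20 = 7.903


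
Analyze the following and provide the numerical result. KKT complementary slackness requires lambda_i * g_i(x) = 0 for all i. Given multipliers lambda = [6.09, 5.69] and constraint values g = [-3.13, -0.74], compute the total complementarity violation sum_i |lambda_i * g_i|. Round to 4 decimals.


KKT complementary slackness check:
lambda_1 * g_1 = 6.09 * -3.13 = -19.0617
lambda_2 * g_2 = 5.69 * -0.74 = -4.2106
Total violation = 19.0617 + 4.2106 = 23.2723


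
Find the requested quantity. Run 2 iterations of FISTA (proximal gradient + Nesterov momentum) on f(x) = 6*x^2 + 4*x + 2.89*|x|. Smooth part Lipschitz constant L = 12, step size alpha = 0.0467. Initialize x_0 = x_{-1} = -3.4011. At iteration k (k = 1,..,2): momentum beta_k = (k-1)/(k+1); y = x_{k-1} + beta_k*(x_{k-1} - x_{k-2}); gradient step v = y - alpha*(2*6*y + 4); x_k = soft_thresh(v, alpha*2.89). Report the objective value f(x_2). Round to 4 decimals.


FISTA on f(x) = 6*x^2 + 4*x + 2.89*|x|
L = 12, alpha = 0.0467
Iteration 1: beta = 0.0, y = -3.4011 + 0.0*(-3.4011 + 3.4011) = -3.4011
  grad(y) = -36.8132, v = y - alpha*grad = -1.6819
  prox(v) = soft_thresh(-1.6819, 0.135) = -1.547
Iteration 2: beta = 0.3333, y = -1.547 + 0.3333*(-1.547 + 3.4011) = -0.9289
  grad(y) = -7.147, v = y - alpha*grad = -0.5952
  prox(v) = soft_thresh(-0.5952, 0.135) = -0.4602
f(x_2) = 6*(-0.4602)^2 + 4*(-0.4602) + 2.89*|-0.4602| = 0.7598


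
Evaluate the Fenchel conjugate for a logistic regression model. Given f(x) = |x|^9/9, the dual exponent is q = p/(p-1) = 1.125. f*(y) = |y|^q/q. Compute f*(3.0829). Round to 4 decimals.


The conjugate exponent q satisfies 1/p + 1/q = 1.
p = 9, so q = 9/(9 - 1) = 1.125
|y|^q = 3.0829^1.125 = 3.5488
f*(3.0829) = 3.5488 / 1.125 = 3.1545


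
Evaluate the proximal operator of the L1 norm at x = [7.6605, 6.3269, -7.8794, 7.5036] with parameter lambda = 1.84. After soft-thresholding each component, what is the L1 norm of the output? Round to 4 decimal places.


Soft-thresholding with lambda = 1.84:
prox(7.6605) = sign(7.6605)*max(|7.6605| - 1.84, 0) = 5.8205
prox(6.3269) = sign(6.3269)*max(|6.3269| - 1.84, 0) = 4.4869
prox(-7.8794) = sign(-7.8794)*max(|-7.8794| - 1.84, 0) = -6.0394
prox(7.5036) = sign(7.5036)*max(|7.5036| - 1.84, 0) = 5.6636
prox(x) = [5.8205, 4.4869, -6.0394, 5.6636]
||prox(x)||_1 = 5.8205 + 4.4869 + 6.0394 + 5.6636 = 22.0104


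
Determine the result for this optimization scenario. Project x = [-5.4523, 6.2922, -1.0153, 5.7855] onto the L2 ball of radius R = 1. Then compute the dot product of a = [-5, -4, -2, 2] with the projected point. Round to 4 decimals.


Step 1: Compute ||x|| (intermediates to 6 decimals).
||x|| = sqrt((-5.4523)^2 + 6.2922^2 + (-1.0153)^2 + 5.7855^2) = 10.189318
Step 2: Project.
Since ||x|| > R, scale = R/||x|| = 1/10.189318 = 0.098142, proj(x) = scale * x
proj(x) = [-0.5351, 0.617529, -0.099644, 0.567801]
Step 3: Dot product.
a^T * proj(x) = -5*(-0.5351) - 4*0.617529 - 2*(-0.099644) + 2*0.567801 = 1.5403


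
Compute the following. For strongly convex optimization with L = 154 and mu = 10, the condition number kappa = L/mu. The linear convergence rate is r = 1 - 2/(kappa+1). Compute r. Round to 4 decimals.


Step 1: Compute the condition number.
kappa = L/mu = 154/10 = 15.4
Step 2: Compute the convergence rate.
r = 1 - 2/(kappa + 1) = 1 - 2*mu/(L + mu) = (L - mu)/(L + mu) = 144/164 = 0.878


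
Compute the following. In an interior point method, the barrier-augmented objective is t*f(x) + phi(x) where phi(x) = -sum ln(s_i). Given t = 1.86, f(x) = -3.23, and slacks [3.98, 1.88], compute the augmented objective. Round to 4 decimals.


Step 1: Compute log-barrier.
ln values: [1.3813, 0.6313]
phi = -(1.3813 + 0.6313) = -2.0126
Step 2: Compute augmented objective.
t*f(x) = 1.86*-3.23 = -6.0078
Total = -6.0078 - 2.0126 = -8.0204


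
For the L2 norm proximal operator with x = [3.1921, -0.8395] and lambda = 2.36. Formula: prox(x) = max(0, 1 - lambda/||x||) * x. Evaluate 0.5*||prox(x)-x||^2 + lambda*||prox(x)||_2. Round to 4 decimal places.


Step 1: Compute ||x||.
||x|| = 3.3006
Step 2: Compute scaling factor.
scale = max(0, 1 - 2.36/3.3006) = 0.285
Step 3: prox(x) = [0.9097, -0.2392]
||prox(x)|| = 0.9406
Step 4: Proximal objective.
0.5*||prox-x||^2 = 2.7848
lambda*||prox|| = 2.2198
Total = 5.0047


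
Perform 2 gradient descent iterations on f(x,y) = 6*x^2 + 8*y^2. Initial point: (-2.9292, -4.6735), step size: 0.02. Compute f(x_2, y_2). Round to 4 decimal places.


Gradient descent on f(x,y) = 6*x^2 + 8*y^2.
Starting point: (-2.9292, -4.6735), alpha = 0.02
Step 1: grad_x = 2*6*-2.9292 = -35.1504, grad_y = 2*8*-4.6735 = -74.776
  x_1 = -2.9292 - 0.02*-35.1504 = -2.2262
  y_1 = -4.6735 - 0.02*-74.776 = -3.178
Step 2: grad_x = 2*6*-2.2262 = -26.7143, grad_y = 2*8*-3.178 = -50.8477
  x_2 = -2.2262 - 0.02*-26.7143 = -1.6919
  y_2 = -3.178 - 0.02*-50.8477 = -2.161
f(-1.6919, -2.161) = 6*(-1.6919)^2 + 8*(-2.161)^2 = 54.5356


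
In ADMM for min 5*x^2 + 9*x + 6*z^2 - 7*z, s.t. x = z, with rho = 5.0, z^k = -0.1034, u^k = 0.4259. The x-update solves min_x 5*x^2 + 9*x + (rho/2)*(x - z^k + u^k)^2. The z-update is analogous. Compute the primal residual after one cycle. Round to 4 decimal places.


ADMM iteration with rho = 5.0, z^k = -0.1034, u^k = 0.4259
Step 1: x-update.
Minimize 5*x^2 + 9*x + (5.0/2)*(x + 0.1034 + 0.4259)^2
FOC: (2*5 + 5.0)*x = -9 + 5.0*(-0.1034 - 0.4259)
x^{k+1} = -0.7764
Step 2: z-update.
Minimize 6*z^2 - 7*z + (5.0/2)*(-0.7764 - z + 0.4259)^2
FOC: (2*6 + 5.0)*z = 7 + 5.0*(-0.7764 + 0.4259)
z^{k+1} = 0.3087
Step 3: u-update.
u^{k+1} = 0.4259 - 0.7764 - 0.3087 = -0.6592
Step 4: Primal residual = |-0.7764 - 0.3087| = 1.0851


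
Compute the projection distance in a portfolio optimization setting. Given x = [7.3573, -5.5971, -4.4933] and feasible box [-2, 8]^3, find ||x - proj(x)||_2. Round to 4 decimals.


Project each component onto [-2, 8].
clip(7.3573) = 7.3573, clip(-5.5971) = -2.0, clip(-4.4933) = -2.0
Projection = [7.3573, -2.0, -2.0]
Squared diffs: [0.0, 12.9391, 6.2165]
Distance = sqrt(19.1556) = 4.3767


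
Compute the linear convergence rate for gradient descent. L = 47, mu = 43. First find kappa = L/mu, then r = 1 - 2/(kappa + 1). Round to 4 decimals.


Step 1: Compute the condition number.
kappa = L/mu = 47/43 = 1.093
Step 2: Compute the convergence rate.
r = 1 - 2/(kappa + 1) = 1 - 2*mu/(L + mu) = (L - mu)/(L + mu) = 4/90 = 0.0444


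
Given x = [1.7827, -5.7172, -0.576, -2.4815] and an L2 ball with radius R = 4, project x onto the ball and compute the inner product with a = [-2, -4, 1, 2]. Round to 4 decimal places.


Step 1: Compute ||x|| (intermediates to 6 decimals).
||x|| = sqrt(1.7827^2 + (-5.7172)^2 + (-0.576)^2 + (-2.4815)^2) = 6.507996
Step 2: Project.
Since ||x|| > R, scale = R/||x|| = 4/6.507996 = 0.614629, proj(x) = scale * x
proj(x) = [1.095699, -3.513957, -0.354026, -1.525202]
Step 3: Dot product.
a^T * proj(x) = -2*1.095699 - 4*(-3.513957) + 1*(-0.354026) + 2*(-1.525202) = 8.46


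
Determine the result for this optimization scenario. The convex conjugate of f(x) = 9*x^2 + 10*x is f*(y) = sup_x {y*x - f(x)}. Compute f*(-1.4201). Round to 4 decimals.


f*(y) = sup_x {y*x - a*x^2 - b*x} = sup_x {(y-b)*x - a*x^2}
FOC: (y - b) - 2a*x = 0 => x* = (y - b)/(2a)
x* = (-1.4201 - 10)/(2*9) = -0.6345
f*(-1.4201) = (y-b)^2/(4a) = (-1.4201 - 10)^2/(4*9)
= 130.4187/36 = 3.6227


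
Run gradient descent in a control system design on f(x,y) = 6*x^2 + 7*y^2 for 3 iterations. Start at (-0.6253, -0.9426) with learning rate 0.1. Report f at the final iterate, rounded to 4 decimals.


Gradient descent on f(x,y) = 6*x^2 + 7*y^2.
Starting point: (-0.6253, -0.9426), alpha = 0.1
Step 1: grad_x = 2*6*-0.6253 = -7.5036, grad_y = 2*7*-0.9426 = -13.1964
  x_1 = -0.6253 - 0.1*-7.5036 = 0.1251
  y_1 = -0.9426 - 0.1*-13.1964 = 0.377
Step 2: grad_x = 2*6*0.1251 = 1.5007, grad_y = 2*7*0.377 = 5.2786
  x_2 = 0.1251 - 0.1*1.5007 = -0.025
  y_2 = 0.377 - 0.1*5.2786 = -0.1508
Step 3: grad_x = 2*6*-0.025 = -0.3001, grad_y = 2*7*-0.1508 = -2.1114
  x_3 = -0.025 - 0.1*-0.3001 = 0.005
  y_3 = -0.1508 - 0.1*-2.1114 = 0.0603
f(0.005, 0.0603) = 6*0.005^2 + 7*0.0603^2 = 0.0256


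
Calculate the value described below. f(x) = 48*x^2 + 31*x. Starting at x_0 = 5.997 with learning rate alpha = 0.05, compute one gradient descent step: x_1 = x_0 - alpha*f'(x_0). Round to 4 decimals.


We compute the gradient at x_0 and apply the update.
f'(x) = 96*x + 31
f'(5.997) = 96*5.997 + 31 = 606.712
x_1 = 5.997 - 0.05*606.712 = -24.3386


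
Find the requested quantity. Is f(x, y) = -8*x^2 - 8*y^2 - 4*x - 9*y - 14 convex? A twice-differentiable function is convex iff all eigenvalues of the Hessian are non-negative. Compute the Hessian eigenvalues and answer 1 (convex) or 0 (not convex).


The Hessian of f(x,y) = -8*x^2 - 8*y^2 - 4*x - 9*y - 14 is:
H = [[-16, 0], [0, -16]]
Trace = -16 - 16 = -32
Determinant = -16*-16 - (0)^2 = 256
Discriminant = (-32)^2 - 4*256 = 0.0
Eigenvalues: lambda_1 = -16.0, lambda_2 = -16.0
The function is not convex.

0


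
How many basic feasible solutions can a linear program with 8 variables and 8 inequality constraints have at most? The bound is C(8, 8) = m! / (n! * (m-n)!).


Each vertex corresponds to some choice of n active constraints out of m, so the number of vertices is at most C(m, n) = m! / (n!(m-n)!).
m = 8, n = 8
Numerator: 8 * 7 * 6 * 5 * 4 * 3 * 2 * 1
Denominator: 8! = 40320
C(8, 8) = 1


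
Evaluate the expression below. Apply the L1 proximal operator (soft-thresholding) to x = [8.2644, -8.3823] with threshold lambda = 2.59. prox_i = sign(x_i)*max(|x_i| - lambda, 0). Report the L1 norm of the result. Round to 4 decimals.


Soft-thresholding with lambda = 2.59:
prox(8.2644) = sign(8.2644)*max(|8.2644| - 2.59, 0) = 5.6744
prox(-8.3823) = sign(-8.3823)*max(|-8.3823| - 2.59, 0) = -5.7923
prox(x) = [5.6744, -5.7923]
||prox(x)||_1 = 5.6744 + 5.7923 = 11.4667


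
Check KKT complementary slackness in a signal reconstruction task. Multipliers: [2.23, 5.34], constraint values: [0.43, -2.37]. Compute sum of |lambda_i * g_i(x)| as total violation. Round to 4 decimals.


KKT complementary slackness check:
lambda_1 * g_1 = 2.23 * 0.43 = 0.9589
lambda_2 * g_2 = 5.34 * -2.37 = -12.6558
Total violation = 0.9589 + 12.6558 = 13.6147


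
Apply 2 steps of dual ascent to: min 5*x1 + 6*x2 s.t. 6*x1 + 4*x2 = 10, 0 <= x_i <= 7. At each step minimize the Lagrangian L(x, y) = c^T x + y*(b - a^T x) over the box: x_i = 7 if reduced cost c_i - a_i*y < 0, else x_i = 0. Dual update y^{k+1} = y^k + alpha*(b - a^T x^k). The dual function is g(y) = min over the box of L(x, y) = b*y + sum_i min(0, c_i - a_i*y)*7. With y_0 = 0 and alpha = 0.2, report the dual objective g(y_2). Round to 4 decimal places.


Dual ascent for LP: min 5*x1 + 6*x2, 6*x1 + 4*x2 = 10, 0 <= x_i <= 7
Step 1: y^k = 0.0, reduced costs: (5.0, 6.0)
  x^k = (0.0, 0.0), subgradient = b - a^T x = 10.0
  y^{k+1} = 0.0 + 0.2*10.0 = 2.0
Step 2: y^k = 2.0, reduced costs: (-7.0, -2.0)
  x^k = (7.0, 7.0), subgradient = b - a^T x = -60.0
  y^{k+1} = 2.0 + 0.2*-60.0 = -10.0
Dual objective at y_2 = -10.0: reduced costs (65.0, 46.0), box minimizer x = (0.0, 0.0)
g(y_2) = b*y + (c1 - a1*y)*x1 + (c2 - a2*y)*x2 = 10*(-10.0) + 65.0*0.0 + 46.0*0.0 = -100.0 + 0.0 + 0.0 = -100.0


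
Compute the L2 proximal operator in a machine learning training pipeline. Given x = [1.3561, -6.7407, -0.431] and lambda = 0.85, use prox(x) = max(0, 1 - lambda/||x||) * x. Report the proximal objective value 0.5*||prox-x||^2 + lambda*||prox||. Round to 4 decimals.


Step 1: Compute ||x||.
||x|| = 6.8893
Step 2: Compute scaling factor.
scale = max(0, 1 - 0.85/6.8893) = 0.8766
Step 3: prox(x) = [1.1888, -5.909, -0.3778]
||prox(x)|| = 6.0393
Step 4: Proximal objective.
0.5*||prox-x||^2 = 0.3613
lambda*||prox|| = 5.1334
Total = 5.4946


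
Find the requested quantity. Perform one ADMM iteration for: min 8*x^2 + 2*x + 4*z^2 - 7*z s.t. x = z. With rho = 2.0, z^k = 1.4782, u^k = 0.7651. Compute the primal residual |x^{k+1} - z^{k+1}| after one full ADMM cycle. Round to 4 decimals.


ADMM iteration with rho = 2.0, z^k = 1.4782, u^k = 0.7651
Step 1: x-update.
Minimize 8*x^2 + 2*x + (2.0/2)*(x - 1.4782 + 0.7651)^2
FOC: (2*8 + 2.0)*x = -2 + 2.0*(1.4782 - 0.7651)
x^{k+1} = -0.0319
Step 2: z-update.
Minimize 4*z^2 - 7*z + (2.0/2)*(-0.0319 - z + 0.7651)^2
FOC: (2*4 + 2.0)*z = 7 + 2.0*(-0.0319 + 0.7651)
z^{k+1} = 0.8466
Step 3: u-update.
u^{k+1} = 0.7651 - 0.0319 - 0.8466 = -0.1134
Step 4: Primal residual = |-0.0319 - 0.8466| = 0.8785


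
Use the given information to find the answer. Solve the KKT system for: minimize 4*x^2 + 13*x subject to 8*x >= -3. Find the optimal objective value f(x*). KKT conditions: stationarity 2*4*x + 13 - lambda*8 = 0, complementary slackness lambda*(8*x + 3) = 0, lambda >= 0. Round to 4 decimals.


Step 1: Try lambda = 0 (constraint inactive).
x_unc = -13/(2*4) = -1.625
Check: 8*-1.625 = -13.0 < -3 -- violated!
Step 2: Constraint must be active: 8*x = -3
x* = -3/8 = -0.375
lambda = (2*4*(-0.375) + 13)/8 = 1.25
Step 3: Compute optimal value.
f(x*) = 4*(-0.375)^2 + 13*(-0.375) = -4.3125


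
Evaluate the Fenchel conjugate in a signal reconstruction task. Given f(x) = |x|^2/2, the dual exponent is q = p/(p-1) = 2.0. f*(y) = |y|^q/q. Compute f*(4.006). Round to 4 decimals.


The conjugate exponent q satisfies 1/p + 1/q = 1.
p = 2, so q = 2/(2 - 1) = 2.0
|y|^q = 4.006^2.0 = 16.048
f*(4.006) = 16.048 / 2.0 = 8.024


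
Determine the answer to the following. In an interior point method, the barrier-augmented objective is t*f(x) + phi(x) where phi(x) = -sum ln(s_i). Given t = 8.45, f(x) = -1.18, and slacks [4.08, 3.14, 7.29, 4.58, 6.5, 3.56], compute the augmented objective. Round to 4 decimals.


Step 1: Compute log-barrier.
ln values: [1.4061, 1.1442, 1.9865, 1.5217, 1.8718, 1.2698]
phi = -(1.4061 + 1.1442 + 1.9865 + 1.5217 + 1.8718 + 1.2698) = -9.2001
Step 2: Compute augmented objective.
t*f(x) = 8.45*-1.18 = -9.971
Total = -9.971 - 9.2001 = -19.1711


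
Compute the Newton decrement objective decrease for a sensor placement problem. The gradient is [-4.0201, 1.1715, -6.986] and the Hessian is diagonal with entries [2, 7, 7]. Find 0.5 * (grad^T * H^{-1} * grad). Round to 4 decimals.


Step 1: H is diagonal, so H^(-1) * g = [-2.0101, 0.1674, -0.998].
Step 2: g^T H^(-1) g = sum_i g_i^2 / H_ii
  = (-4.0201)^2/2 + (1.1715)^2/7 + (-6.986)^2/7
  = 8.0806 + 0.1961 + 6.972 = 15.2487
Step 3: Objective decrease = 0.5 * g^T H^(-1) g = 7.6243


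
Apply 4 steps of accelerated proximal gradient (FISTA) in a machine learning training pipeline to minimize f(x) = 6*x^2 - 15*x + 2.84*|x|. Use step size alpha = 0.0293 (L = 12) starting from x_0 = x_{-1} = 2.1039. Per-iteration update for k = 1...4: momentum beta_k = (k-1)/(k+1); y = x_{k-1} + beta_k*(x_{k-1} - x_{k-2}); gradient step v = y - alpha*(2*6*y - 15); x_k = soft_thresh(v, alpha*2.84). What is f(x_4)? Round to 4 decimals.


FISTA on f(x) = 6*x^2 - 15*x + 2.84*|x|
L = 12, alpha = 0.0293
Iteration 1: beta = 0.0, y = 2.1039 + 0.0*(2.1039 - 2.1039) = 2.1039
  grad(y) = 10.2468, v = y - alpha*grad = 1.8037
  prox(v) = soft_thresh(1.8037, 0.0832) = 1.7205
Iteration 2: beta = 0.3333, y = 1.7205 + 0.3333*(1.7205 - 2.1039) = 1.5926
  grad(y) = 4.1117, v = y - alpha*grad = 1.4722
  prox(v) = soft_thresh(1.4722, 0.0832) = 1.389
Iteration 3: beta = 0.5, y = 1.389 + 0.5*(1.389 - 1.7205) = 1.2232
  grad(y) = -0.3215, v = y - alpha*grad = 1.2326
  prox(v) = soft_thresh(1.2326, 0.0832) = 1.1494
Iteration 4: beta = 0.6, y = 1.1494 + 0.6*(1.1494 - 1.389) = 1.0057
  grad(y) = -2.9317, v = y - alpha*grad = 1.0916
  prox(v) = soft_thresh(1.0916, 0.0832) = 1.0084
f(x_4) = 6*1.0084^2 - 15*1.0084 + 2.84*|1.0084| = -6.1609


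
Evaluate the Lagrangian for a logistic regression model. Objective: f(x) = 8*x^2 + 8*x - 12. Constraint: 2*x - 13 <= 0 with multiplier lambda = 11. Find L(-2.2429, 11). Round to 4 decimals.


Step 1: Evaluate f(x).
f(-2.2429) = 8*(-2.2429)^2 + 8*(-2.2429) - 12 = 10.3016
Step 2: Evaluate g(x).
g(-2.2429) = 2*-2.2429 - 13 = -17.4858
Step 3: Compute Lagrangian.
L = 10.3016 + 11*-17.4858 = -182.0422


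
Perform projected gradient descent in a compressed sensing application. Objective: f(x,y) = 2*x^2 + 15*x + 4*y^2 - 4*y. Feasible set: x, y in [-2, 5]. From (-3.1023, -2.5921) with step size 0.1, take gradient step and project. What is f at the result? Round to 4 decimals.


Step 1: Compute gradient at (-3.1023, -2.5921).
grad_x = 2*2*-3.1023 + 15 = 2.5908
grad_y = 2*4*-2.5921 - 4 = -24.7368
Step 2: Gradient step.
x_raw = -3.1023 - 0.1*2.5908 = -3.3614
y_raw = -2.5921 - 0.1*-24.7368 = -0.1184
Step 3: Project onto [-2, 5].
x_proj = clip(-3.3614) = -2.0
y_proj = clip(-0.1184) = -0.1184
Step 4: Evaluate f.
f(-2.0, -0.1184) = -21.4702


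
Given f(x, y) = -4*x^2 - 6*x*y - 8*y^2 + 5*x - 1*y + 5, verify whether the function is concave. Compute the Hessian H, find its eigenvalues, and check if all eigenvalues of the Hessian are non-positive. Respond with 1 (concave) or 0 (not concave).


The Hessian of f(x,y) = -4*x^2 - 6*x*y - 8*y^2 + 5*x - 1*y + 5 is:
H = [[-8, -6], [-6, -16]]
Trace = -8 - 16 = -24
Determinant = -8*-16 - (-6)^2 = 92
Discriminant = (-24)^2 - 4*92 = 208.0
Eigenvalues: lambda_1 = -19.2111, lambda_2 = -4.7889
The function is concave.

1


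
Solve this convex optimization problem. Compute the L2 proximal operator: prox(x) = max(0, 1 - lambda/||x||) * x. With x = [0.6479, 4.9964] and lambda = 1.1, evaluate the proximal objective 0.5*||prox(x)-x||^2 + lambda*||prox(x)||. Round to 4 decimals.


Step 1: Compute ||x||.
||x|| = 5.0382
Step 2: Compute scaling factor.
scale = max(0, 1 - 1.1/5.0382) = 0.7817
Step 3: prox(x) = [0.5064, 3.9055]
||prox(x)|| = 3.9382
Step 4: Proximal objective.
0.5*||prox-x||^2 = 0.605
lambda*||prox|| = 4.332
Total = 4.9371


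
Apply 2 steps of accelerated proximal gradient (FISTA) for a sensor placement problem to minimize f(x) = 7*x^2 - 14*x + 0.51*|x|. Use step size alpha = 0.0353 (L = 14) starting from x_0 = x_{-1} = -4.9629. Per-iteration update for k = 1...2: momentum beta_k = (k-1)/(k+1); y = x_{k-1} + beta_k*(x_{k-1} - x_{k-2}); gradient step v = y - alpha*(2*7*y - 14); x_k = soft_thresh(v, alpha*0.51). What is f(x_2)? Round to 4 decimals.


FISTA on f(x) = 7*x^2 - 14*x + 0.51*|x|
L = 14, alpha = 0.0353
Iteration 1: beta = 0.0, y = -4.9629 + 0.0*(-4.9629 + 4.9629) = -4.9629
  grad(y) = -83.4806, v = y - alpha*grad = -2.016
  prox(v) = soft_thresh(-2.016, 0.018) = -1.998
Iteration 2: beta = 0.3333, y = -1.998 + 0.3333*(-1.998 + 4.9629) = -1.0097
  grad(y) = -28.1364, v = y - alpha*grad = -0.0165
  prox(v) = soft_thresh(-0.0165, 0.018) = 0.0
f(x_2) = 7*0.0^2 - 14*0.0 + 0.51*|0.0| = 0.0


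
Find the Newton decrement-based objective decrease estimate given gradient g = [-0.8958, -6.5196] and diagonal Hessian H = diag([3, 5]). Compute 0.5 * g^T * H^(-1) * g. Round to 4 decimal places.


Step 1: H is diagonal, so H^(-1) * g = [-0.2986, -1.3039].
Step 2: g^T H^(-1) g = sum_i g_i^2 / H_ii
  = (-0.8958)^2/3 + (-6.5196)^2/5
  = 0.2675 + 8.501 = 8.7685
Step 3: Objective decrease = 0.5 * g^T H^(-1) g = 4.3843


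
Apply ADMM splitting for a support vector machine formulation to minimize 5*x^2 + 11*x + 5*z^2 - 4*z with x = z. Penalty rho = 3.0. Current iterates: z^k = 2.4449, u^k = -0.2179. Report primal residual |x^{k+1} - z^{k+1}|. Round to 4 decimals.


ADMM iteration with rho = 3.0, z^k = 2.4449, u^k = -0.2179
Step 1: x-update.
Minimize 5*x^2 + 11*x + (3.0/2)*(x - 2.4449 - 0.2179)^2
FOC: (2*5 + 3.0)*x = -11 + 3.0*(2.4449 + 0.2179)
x^{k+1} = -0.2317
Step 2: z-update.
Minimize 5*z^2 - 4*z + (3.0/2)*(-0.2317 - z - 0.2179)^2
FOC: (2*5 + 3.0)*z = 4 + 3.0*(-0.2317 - 0.2179)
z^{k+1} = 0.2039
Step 3: u-update.
u^{k+1} = -0.2179 - 0.2317 - 0.2039 = -0.6535
Step 4: Primal residual = |-0.2317 - 0.2039| = 0.4356


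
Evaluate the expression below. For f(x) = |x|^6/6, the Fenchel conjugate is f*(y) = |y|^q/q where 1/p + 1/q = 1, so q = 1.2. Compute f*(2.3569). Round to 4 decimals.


The conjugate exponent q satisfies 1/p + 1/q = 1.
p = 6, so q = 6/(6 - 1) = 1.2
|y|^q = 2.3569^1.2 = 2.7978
f*(2.3569) = 2.7978 / 1.2 = 2.3315


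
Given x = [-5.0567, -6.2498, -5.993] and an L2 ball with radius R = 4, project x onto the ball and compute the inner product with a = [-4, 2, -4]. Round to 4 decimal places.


Step 1: Compute ||x|| (intermediates to 6 decimals).
||x|| = sqrt((-5.0567)^2 + (-6.2498)^2 + (-5.993)^2) = 10.027276
Step 2: Project.
Since ||x|| > R, scale = R/||x|| = 4/10.027276 = 0.398912, proj(x) = scale * x
proj(x) = [-2.017178, -2.49312, -2.39068]
Step 3: Dot product.
a^T * proj(x) = -4*(-2.017178) + 2*(-2.49312) - 4*(-2.39068) = 12.6452


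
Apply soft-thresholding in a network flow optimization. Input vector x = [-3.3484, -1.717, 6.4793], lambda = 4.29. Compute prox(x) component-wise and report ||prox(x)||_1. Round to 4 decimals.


Soft-thresholding with lambda = 4.29:
prox(-3.3484) = sign(-3.3484)*max(|-3.3484| - 4.29, 0) = 0.0
prox(-1.717) = sign(-1.717)*max(|-1.717| - 4.29, 0) = 0.0
prox(6.4793) = sign(6.4793)*max(|6.4793| - 4.29, 0) = 2.1893
prox(x) = [0.0, 0.0, 2.1893]
||prox(x)||_1 = 0.0 + 0.0 + 2.1893 = 2.1893


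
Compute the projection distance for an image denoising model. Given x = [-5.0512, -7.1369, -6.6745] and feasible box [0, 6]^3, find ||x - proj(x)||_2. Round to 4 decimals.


Project each component onto [0, 6].
clip(-5.0512) = 0.0, clip(-7.1369) = 0.0, clip(-6.6745) = 0.0
Projection = [0.0, 0.0, 0.0]
Squared diffs: [25.5146, 50.9353, 44.549]
Distance = sqrt(120.9989) = 11.0


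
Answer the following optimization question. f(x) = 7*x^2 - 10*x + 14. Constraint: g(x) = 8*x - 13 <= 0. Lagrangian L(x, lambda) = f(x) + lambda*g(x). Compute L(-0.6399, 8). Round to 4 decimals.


Step 1: Evaluate f(x).
f(-0.6399) = 7*(-0.6399)^2 - 10*(-0.6399) + 14 = 23.2653
Step 2: Evaluate g(x).
g(-0.6399) = 8*-0.6399 - 13 = -18.1192
Step 3: Compute Lagrangian.
L = 23.2653 + 8*-18.1192 = -121.6883


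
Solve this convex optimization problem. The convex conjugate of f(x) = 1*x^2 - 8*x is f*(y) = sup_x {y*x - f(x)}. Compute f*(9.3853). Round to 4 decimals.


f*(y) = sup_x {y*x - a*x^2 - b*x} = sup_x {(y-b)*x - a*x^2}
FOC: (y - b) - 2a*x = 0 => x* = (y - b)/(2a)
x* = (9.3853 + 8)/(2*1) = 8.6927
f*(9.3853) = (y-b)^2/(4a) = (9.3853 + 8)^2/(4*1)
= 302.2487/4 = 75.5622


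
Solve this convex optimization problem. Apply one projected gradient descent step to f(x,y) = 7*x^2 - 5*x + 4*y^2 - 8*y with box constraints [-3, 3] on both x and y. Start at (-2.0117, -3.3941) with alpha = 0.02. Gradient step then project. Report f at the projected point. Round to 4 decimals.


Step 1: Compute gradient at (-2.0117, -3.3941).
grad_x = 2*7*-2.0117 - 5 = -33.1638
grad_y = 2*4*-3.3941 - 8 = -35.1528
Step 2: Gradient step.
x_raw = -2.0117 - 0.02*-33.1638 = -1.3484
y_raw = -3.3941 - 0.02*-35.1528 = -2.691
Step 3: Project onto [-3, 3].
x_proj = clip(-1.3484) = -1.3484
y_proj = clip(-2.691) = -2.691
Step 4: Evaluate f.
f(-1.3484, -2.691) = 69.9651


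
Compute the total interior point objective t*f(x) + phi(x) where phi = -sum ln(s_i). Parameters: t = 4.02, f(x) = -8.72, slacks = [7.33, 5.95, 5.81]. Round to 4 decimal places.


Step 1: Compute log-barrier.
ln values: [1.992, 1.7834, 1.7596]
phi = -(1.992 + 1.7834 + 1.7596) = -5.5349
Step 2: Compute augmented objective.
t*f(x) = 4.02*-8.72 = -35.0544
Total = -35.0544 - 5.5349 = -40.5893


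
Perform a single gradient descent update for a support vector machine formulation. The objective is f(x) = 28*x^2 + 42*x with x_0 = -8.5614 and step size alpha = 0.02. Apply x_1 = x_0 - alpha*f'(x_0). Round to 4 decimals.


We compute the gradient at x_0 and apply the update.
f'(x) = 56*x + 42
f'(-8.5614) = 56*-8.5614 + 42 = -437.4384
x_1 = -8.5614 - 0.02*-437.4384 = 0.1874


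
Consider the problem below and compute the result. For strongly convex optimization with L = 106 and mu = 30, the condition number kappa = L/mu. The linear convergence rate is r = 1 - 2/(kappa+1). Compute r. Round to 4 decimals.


Step 1: Compute the condition number.
kappa = L/mu = 106/30 = 3.5333
Step 2: Compute the convergence rate.
r = 1 - 2/(kappa + 1) = 1 - 2*mu/(L + mu) = (L - mu)/(L + mu) = 76/136 = 0.5588


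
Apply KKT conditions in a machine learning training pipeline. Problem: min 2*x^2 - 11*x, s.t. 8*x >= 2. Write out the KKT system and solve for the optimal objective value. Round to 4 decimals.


Step 1: Try lambda = 0 (constraint inactive).
Stationarity: 2*2*x - 11 = 0
x* = 11/(2*2) = 2.75
Check constraint: 8*2.75 = 22.0 >= 2 -- satisfied.
Step 2: Compute optimal value.
f(x*) = 2*2.75^2 - 11*2.75 = -15.125


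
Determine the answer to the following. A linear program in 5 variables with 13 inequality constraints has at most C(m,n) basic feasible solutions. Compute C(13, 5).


Each vertex corresponds to some choice of n active constraints out of m, so the number of vertices is at most C(m, n) = m! / (n!(m-n)!).
m = 13, n = 5
Numerator: 13 * 12 * 11 * 10 * 9
Denominator: 5! = 120
C(13, 5) = 1287


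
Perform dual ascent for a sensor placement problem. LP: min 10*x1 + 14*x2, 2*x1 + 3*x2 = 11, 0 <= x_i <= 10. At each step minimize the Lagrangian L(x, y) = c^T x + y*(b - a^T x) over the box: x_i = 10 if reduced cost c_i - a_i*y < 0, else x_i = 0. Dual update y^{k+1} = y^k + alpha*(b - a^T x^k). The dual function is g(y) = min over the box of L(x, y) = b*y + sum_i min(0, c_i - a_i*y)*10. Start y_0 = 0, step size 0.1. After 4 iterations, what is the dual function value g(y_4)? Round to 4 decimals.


Dual ascent for LP: min 10*x1 + 14*x2, 2*x1 + 3*x2 = 11, 0 <= x_i <= 10
Step 1: y^k = 0.0, reduced costs: (10.0, 14.0)
  x^k = (0.0, 0.0), subgradient = b - a^T x = 11.0
  y^{k+1} = 0.0 + 0.1*11.0 = 1.1
Step 2: y^k = 1.1, reduced costs: (7.8, 10.7)
  x^k = (0.0, 0.0), subgradient = b - a^T x = 11.0
  y^{k+1} = 1.1 + 0.1*11.0 = 2.2
Step 3: y^k = 2.2, reduced costs: (5.6, 7.4)
  x^k = (0.0, 0.0), subgradient = b - a^T x = 11.0
  y^{k+1} = 2.2 + 0.1*11.0 = 3.3
Step 4: y^k = 3.3, reduced costs: (3.4, 4.1)
  x^k = (0.0, 0.0), subgradient = b - a^T x = 11.0
  y^{k+1} = 3.3 + 0.1*11.0 = 4.4
Dual objective at y_4 = 4.4: reduced costs (1.2, 0.8), box minimizer x = (0.0, 0.0)
g(y_4) = b*y + (c1 - a1*y)*x1 + (c2 - a2*y)*x2 = 11*4.4 + 1.2*0.0 + 0.8*0.0 = 48.4 + 0.0 + 0.0 = 48.4


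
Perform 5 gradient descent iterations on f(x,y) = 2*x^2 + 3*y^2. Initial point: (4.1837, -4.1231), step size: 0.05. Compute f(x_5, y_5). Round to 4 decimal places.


Gradient descent on f(x,y) = 2*x^2 + 3*y^2.
Starting point: (4.1837, -4.1231), alpha = 0.05
Step 1: grad_x = 2*2*4.1837 = 16.7348, grad_y = 2*3*-4.1231 = -24.7386
  x_1 = 4.1837 - 0.05*16.7348 = 3.347
  y_1 = -4.1231 - 0.05*-24.7386 = -2.8862
Step 2: grad_x = 2*2*3.347 = 13.3878, grad_y = 2*3*-2.8862 = -17.317
  x_2 = 3.347 - 0.05*13.3878 = 2.6776
  y_2 = -2.8862 - 0.05*-17.317 = -2.0203
Step 3: grad_x = 2*2*2.6776 = 10.7103, grad_y = 2*3*-2.0203 = -12.1219
  x_3 = 2.6776 - 0.05*10.7103 = 2.1421
  y_3 = -2.0203 - 0.05*-12.1219 = -1.4142
Step 4: grad_x = 2*2*2.1421 = 8.5682, grad_y = 2*3*-1.4142 = -8.4853
  x_4 = 2.1421 - 0.05*8.5682 = 1.7136
  y_4 = -1.4142 - 0.05*-8.4853 = -0.99
Step 5: grad_x = 2*2*1.7136 = 6.8546, grad_y = 2*3*-0.99 = -5.9397
  x_5 = 1.7136 - 0.05*6.8546 = 1.3709
  y_5 = -0.99 - 0.05*-5.9397 = -0.693
f(1.3709, -0.693) = 2*1.3709^2 + 3*(-0.693)^2 = 5.1994


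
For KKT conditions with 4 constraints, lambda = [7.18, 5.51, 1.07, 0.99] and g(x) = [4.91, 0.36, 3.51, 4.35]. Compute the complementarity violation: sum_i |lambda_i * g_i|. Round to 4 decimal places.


KKT complementary slackness check:
lambda_1 * g_1 = 7.18 * 4.91 = 35.2538
lambda_2 * g_2 = 5.51 * 0.36 = 1.9836
lambda_3 * g_3 = 1.07 * 3.51 = 3.7557
lambda_4 * g_4 = 0.99 * 4.35 = 4.3065
Total violation = 35.2538 + 1.9836 + 3.7557 + 4.3065 = 45.2996


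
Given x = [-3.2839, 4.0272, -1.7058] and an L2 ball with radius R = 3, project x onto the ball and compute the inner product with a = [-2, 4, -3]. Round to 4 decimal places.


Step 1: Compute ||x|| (intermediates to 6 decimals).
||x|| = sqrt((-3.2839)^2 + 4.0272^2 + (-1.7058)^2) = 5.469195
Step 2: Project.
Since ||x|| > R, scale = R/||x|| = 3/5.469195 = 0.548527, proj(x) = scale * x
proj(x) = [-1.801308, 2.209028, -0.935677]
Step 3: Dot product.
a^T * proj(x) = -2*(-1.801308) + 4*2.209028 - 3*(-0.935677) = 15.2458


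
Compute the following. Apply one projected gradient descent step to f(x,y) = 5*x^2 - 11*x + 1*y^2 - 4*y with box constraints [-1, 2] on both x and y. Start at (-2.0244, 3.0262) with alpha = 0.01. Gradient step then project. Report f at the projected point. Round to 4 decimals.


Step 1: Compute gradient at (-2.0244, 3.0262).
grad_x = 2*5*-2.0244 - 11 = -31.244
grad_y = 2*1*3.0262 - 4 = 2.0524
Step 2: Gradient step.
x_raw = -2.0244 - 0.01*-31.244 = -1.712
y_raw = 3.0262 - 0.01*2.0524 = 3.0057
Step 3: Project onto [-1, 2].
x_proj = clip(-1.712) = -1.0
y_proj = clip(3.0057) = 2.0
Step 4: Evaluate f.
f(-1.0, 2.0) = 12.0


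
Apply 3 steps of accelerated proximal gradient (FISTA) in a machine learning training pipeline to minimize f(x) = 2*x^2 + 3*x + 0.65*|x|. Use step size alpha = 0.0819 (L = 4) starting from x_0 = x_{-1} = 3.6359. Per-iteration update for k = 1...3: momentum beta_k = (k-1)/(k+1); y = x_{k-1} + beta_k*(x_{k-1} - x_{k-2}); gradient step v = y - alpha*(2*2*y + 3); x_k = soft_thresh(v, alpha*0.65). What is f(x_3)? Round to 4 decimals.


FISTA on f(x) = 2*x^2 + 3*x + 0.65*|x|
L = 4, alpha = 0.0819
Iteration 1: beta = 0.0, y = 3.6359 + 0.0*(3.6359 - 3.6359) = 3.6359
  grad(y) = 17.5436, v = y - alpha*grad = 2.1991
  prox(v) = soft_thresh(2.1991, 0.0532) = 2.1458
Iteration 2: beta = 0.3333, y = 2.1458 + 0.3333*(2.1458 - 3.6359) = 1.6492
  grad(y) = 9.5966, v = y - alpha*grad = 0.8632
  prox(v) = soft_thresh(0.8632, 0.0532) = 0.81
Iteration 3: beta = 0.5, y = 0.81 + 0.5*(0.81 - 2.1458) = 0.142
  grad(y) = 3.5681, v = y - alpha*grad = -0.1502
  prox(v) = soft_thresh(-0.1502, 0.0532) = -0.097
f(x_3) = 2*(-0.097)^2 + 3*(-0.097) + 0.65*|-0.097| = -0.2091


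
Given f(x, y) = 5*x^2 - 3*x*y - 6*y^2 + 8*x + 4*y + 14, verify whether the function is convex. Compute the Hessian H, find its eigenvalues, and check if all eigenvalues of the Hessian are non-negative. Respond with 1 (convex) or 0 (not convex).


The Hessian of f(x,y) = 5*x^2 - 3*x*y - 6*y^2 + 8*x + 4*y + 14 is:
H = [[10, -3], [-3, -12]]
Trace = 10 - 12 = -2
Determinant = 10*-12 - (-3)^2 = -129
Discriminant = (-2)^2 - 4*-129 = 520.0
Eigenvalues: lambda_1 = -12.4018, lambda_2 = 10.4018
The function is not convex.

0


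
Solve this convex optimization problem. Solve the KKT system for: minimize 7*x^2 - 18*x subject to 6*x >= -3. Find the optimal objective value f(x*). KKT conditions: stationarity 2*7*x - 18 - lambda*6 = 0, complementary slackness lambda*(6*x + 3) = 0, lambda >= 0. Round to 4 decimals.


Step 1: Try lambda = 0 (constraint inactive).
Stationarity: 2*7*x - 18 = 0
x* = 18/(2*7) = 9/7 = 1.2857 (rounded; the exact value 9/7 is used below)
Check constraint: 6*1.2857 = 7.7142 >= -3 -- satisfied.
Step 2: Compute optimal value.
f(x*) = 7*(9/7)^2 - 18*(9/7) = -11.5714


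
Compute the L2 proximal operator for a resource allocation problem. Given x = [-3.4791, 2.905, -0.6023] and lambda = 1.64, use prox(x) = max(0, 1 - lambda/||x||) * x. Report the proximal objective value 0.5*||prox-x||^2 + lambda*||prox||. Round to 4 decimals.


Step 1: Compute ||x||.
||x|| = 4.5723
Step 2: Compute scaling factor.
scale = max(0, 1 - 1.64/4.5723) = 0.6413
Step 3: prox(x) = [-2.2312, 1.863, -0.3863]
||prox(x)|| = 2.9323
Step 4: Proximal objective.
0.5*||prox-x||^2 = 1.3448
lambda*||prox|| = 4.809
Total = 6.1538


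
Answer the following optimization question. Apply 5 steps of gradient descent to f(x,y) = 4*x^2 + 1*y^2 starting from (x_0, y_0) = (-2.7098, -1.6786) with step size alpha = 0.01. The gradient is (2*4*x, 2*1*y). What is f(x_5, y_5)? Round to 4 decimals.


Gradient descent on f(x,y) = 4*x^2 + 1*y^2.
Starting point: (-2.7098, -1.6786), alpha = 0.01
Step 1: grad_x = 2*4*-2.7098 = -21.6784, grad_y = 2*1*-1.6786 = -3.3572
  x_1 = -2.7098 - 0.01*-21.6784 = -2.493
  y_1 = -1.6786 - 0.01*-3.3572 = -1.645
Step 2: grad_x = 2*4*-2.493 = -19.9441, grad_y = 2*1*-1.645 = -3.2901
  x_2 = -2.493 - 0.01*-19.9441 = -2.2936
  y_2 = -1.645 - 0.01*-3.2901 = -1.6121
Step 3: grad_x = 2*4*-2.2936 = -18.3486, grad_y = 2*1*-1.6121 = -3.2243
  x_3 = -2.2936 - 0.01*-18.3486 = -2.1101
  y_3 = -1.6121 - 0.01*-3.2243 = -1.5799
Step 4: grad_x = 2*4*-2.1101 = -16.8807, grad_y = 2*1*-1.5799 = -3.1598
  x_4 = -2.1101 - 0.01*-16.8807 = -1.9413
  y_4 = -1.5799 - 0.01*-3.1598 = -1.5483
Step 5: grad_x = 2*4*-1.9413 = -15.5303, grad_y = 2*1*-1.5483 = -3.0966
  x_5 = -1.9413 - 0.01*-15.5303 = -1.786
  y_5 = -1.5483 - 0.01*-3.0966 = -1.5173
f(-1.786, -1.5173) = 4*(-1.786)^2 + 1*(-1.5173)^2 = 15.0611


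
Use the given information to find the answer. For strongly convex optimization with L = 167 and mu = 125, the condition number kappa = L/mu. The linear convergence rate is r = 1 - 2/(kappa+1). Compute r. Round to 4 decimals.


Step 1: Compute the condition number.
kappa = L/mu = 167/125 = 1.336
Step 2: Compute the convergence rate.
r = 1 - 2/(kappa + 1) = 1 - 2*mu/(L + mu) = (L - mu)/(L + mu) = 42/292 = 0.1438


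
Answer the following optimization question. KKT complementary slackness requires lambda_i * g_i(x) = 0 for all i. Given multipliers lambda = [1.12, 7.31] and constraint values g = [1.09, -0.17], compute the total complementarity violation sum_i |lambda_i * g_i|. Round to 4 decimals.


KKT complementary slackness check:
lambda_1 * g_1 = 1.12 * 1.09 = 1.2208
lambda_2 * g_2 = 7.31 * -0.17 = -1.2427
Total violation = 1.2208 + 1.2427 = 2.4635


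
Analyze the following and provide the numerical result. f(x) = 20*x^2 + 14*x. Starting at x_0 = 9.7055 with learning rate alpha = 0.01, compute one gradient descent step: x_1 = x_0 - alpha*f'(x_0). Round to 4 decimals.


We compute the gradient at x_0 and apply the update.
f'(x) = 40*x + 14
f'(9.7055) = 40*9.7055 + 14 = 402.22
x_1 = 9.7055 - 0.01*402.22 = 5.6833


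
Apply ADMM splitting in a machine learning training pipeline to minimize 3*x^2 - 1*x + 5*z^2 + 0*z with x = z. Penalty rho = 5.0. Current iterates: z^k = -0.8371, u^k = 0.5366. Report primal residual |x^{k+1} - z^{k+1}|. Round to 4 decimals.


ADMM iteration with rho = 5.0, z^k = -0.8371, u^k = 0.5366
Step 1: x-update.
Minimize 3*x^2 - 1*x + (5.0/2)*(x + 0.8371 + 0.5366)^2
FOC: (2*3 + 5.0)*x = 1 + 5.0*(-0.8371 - 0.5366)
x^{k+1} = -0.5335
Step 2: z-update.
Minimize 5*z^2 + 0*z + (5.0/2)*(-0.5335 - z + 0.5366)^2
FOC: (2*5 + 5.0)*z = 0 + 5.0*(-0.5335 + 0.5366)
z^{k+1} = 0.001
Step 3: u-update.
u^{k+1} = 0.5366 - 0.5335 - 0.001 = 0.0021
Step 4: Primal residual = |-0.5335 - 0.001| = 0.5345


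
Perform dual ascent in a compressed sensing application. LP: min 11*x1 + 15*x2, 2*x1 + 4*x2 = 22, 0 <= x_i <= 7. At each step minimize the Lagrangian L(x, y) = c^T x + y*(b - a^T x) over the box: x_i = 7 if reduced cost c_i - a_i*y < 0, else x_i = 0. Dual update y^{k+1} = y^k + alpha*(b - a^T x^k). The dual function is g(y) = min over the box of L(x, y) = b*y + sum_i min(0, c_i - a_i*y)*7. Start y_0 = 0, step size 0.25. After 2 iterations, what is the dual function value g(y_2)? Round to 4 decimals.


Dual ascent for LP: min 11*x1 + 15*x2, 2*x1 + 4*x2 = 22, 0 <= x_i <= 7
Step 1: y^k = 0.0, reduced costs: (11.0, 15.0)
  x^k = (0.0, 0.0), subgradient = b - a^T x = 22.0
  y^{k+1} = 0.0 + 0.25*22.0 = 5.5
Step 2: y^k = 5.5, reduced costs: (0.0, -7.0)
  x^k = (0.0, 7.0), subgradient = b - a^T x = -6.0
  y^{k+1} = 5.5 + 0.25*-6.0 = 4.0
Dual objective at y_2 = 4.0: reduced costs (3.0, -1.0), box minimizer x = (0.0, 7.0)
g(y_2) = b*y + (c1 - a1*y)*x1 + (c2 - a2*y)*x2 = 22*4.0 + 3.0*0.0 + (-1.0)*7.0 = 88.0 + 0.0 - 7.0 = 81.0


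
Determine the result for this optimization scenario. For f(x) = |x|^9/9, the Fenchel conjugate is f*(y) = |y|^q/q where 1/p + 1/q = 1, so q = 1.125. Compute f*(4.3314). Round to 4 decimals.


The conjugate exponent q satisfies 1/p + 1/q = 1.
p = 9, so q = 9/(9 - 1) = 1.125
|y|^q = 4.3314^1.125 = 5.2024
f*(4.3314) = 5.2024 / 1.125 = 4.6244
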